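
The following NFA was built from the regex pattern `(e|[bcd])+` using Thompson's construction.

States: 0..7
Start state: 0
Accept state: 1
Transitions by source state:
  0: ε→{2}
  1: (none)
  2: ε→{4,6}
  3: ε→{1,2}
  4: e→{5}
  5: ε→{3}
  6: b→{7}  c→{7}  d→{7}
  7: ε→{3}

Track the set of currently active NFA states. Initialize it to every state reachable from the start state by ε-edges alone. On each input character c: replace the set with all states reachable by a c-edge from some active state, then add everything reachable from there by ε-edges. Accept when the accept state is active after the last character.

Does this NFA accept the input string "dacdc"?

start: ε-closure({0}) = {0,2,4,6}
'd' @ 1: {1,2,3,4,6,7}  (accept∈set)
'a' @ 2: {}  — state set empty
rest 'cdc' ignored (set empty)
final: {}; accept 1 not in set

Answer: REJECT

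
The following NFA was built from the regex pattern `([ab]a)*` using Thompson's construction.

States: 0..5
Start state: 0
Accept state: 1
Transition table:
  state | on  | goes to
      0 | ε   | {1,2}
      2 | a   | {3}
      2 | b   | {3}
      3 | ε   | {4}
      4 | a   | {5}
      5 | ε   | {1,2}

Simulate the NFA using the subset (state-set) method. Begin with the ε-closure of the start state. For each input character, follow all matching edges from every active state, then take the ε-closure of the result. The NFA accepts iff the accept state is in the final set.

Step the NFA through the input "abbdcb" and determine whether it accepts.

Answer: REJECT

Steps:
initial (ε-close {0}): {0,1,2}
'a' @ 1: {3,4}
'b' @ 2: {}  — dead — no transitions
rest 'bdcb' ignored (set empty)
after full input: {}  (accept=1 not in)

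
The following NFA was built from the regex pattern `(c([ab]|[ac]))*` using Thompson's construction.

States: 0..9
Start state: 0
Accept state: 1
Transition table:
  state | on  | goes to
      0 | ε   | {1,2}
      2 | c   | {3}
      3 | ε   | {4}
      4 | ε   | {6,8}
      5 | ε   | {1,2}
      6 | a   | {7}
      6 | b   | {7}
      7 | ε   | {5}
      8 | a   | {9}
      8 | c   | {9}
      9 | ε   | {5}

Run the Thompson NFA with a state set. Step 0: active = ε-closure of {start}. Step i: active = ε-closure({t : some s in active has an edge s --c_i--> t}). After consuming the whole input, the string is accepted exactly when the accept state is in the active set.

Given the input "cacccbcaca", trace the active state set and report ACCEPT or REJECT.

Answer: ACCEPT

Steps:
S₀ = ε-closure({0}) = {0,1,2}
'c' @ 1: {3,4,6,8}
'a' @ 2: {1,2,5,7,9}  [accepting]
'c' @ 3: {3,4,6,8}
'c' @ 4: {1,2,5,9}  [accepting]
'c' @ 5: {3,4,6,8}
'b' @ 6: {1,2,5,7}  [accepting]
'c' @ 7: {3,4,6,8}
'a' @ 8: {1,2,5,7,9}  [accepting]
'c' @ 9: {3,4,6,8}
'a' @ 10: {1,2,5,7,9}  [accepting]
end set {1,2,5,7,9} — state 1 in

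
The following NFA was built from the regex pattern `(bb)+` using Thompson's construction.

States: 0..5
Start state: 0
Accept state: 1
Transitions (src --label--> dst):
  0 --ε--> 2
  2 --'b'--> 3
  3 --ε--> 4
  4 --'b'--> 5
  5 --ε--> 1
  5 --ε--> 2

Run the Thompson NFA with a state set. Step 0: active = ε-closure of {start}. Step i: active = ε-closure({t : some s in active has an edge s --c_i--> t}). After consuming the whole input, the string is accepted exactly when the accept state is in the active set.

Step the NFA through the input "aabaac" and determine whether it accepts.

start: ε-closure({0}) = {0,2}
'a' @ 1: {}  — no active states
rest 'abaac' ignored (set empty)
end set {} — state 1 not in

Answer: REJECT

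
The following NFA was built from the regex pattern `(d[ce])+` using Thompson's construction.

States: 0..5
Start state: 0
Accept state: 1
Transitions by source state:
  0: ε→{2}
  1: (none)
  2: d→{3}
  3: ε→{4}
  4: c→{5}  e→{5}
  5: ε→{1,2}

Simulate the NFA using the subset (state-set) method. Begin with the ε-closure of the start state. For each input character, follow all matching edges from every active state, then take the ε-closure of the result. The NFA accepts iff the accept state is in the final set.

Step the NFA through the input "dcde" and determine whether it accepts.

Answer: ACCEPT

Trace:
start: ε-closure({0}) = {0,2}
'd' @ 1: {3,4}
'c' @ 2: {1,2,5}  [accepting]
'd' @ 3: {3,4}
'e' @ 4: {1,2,5}  [accepting]
end set {1,2,5} — state 1 in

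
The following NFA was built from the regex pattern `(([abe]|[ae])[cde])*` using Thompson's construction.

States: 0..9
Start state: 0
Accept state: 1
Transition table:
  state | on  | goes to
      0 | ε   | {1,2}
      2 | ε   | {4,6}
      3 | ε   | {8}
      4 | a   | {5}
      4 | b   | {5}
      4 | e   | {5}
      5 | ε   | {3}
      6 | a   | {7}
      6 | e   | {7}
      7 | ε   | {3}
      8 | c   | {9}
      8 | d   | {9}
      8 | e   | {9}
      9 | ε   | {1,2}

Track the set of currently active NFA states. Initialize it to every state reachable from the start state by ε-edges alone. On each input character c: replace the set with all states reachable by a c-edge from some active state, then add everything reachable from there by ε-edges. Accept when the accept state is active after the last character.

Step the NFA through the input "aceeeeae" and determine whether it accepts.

Answer: ACCEPT

Trace:
start: ε-closure({0}) = {0,1,2,4,6}
'a' @ 1: {3,5,7,8}
'c' @ 2: {1,2,4,6,9}  ✓accept
'e' @ 3: {3,5,7,8}
'e' @ 4: {1,2,4,6,9}  ✓accept
'e' @ 5: {3,5,7,8}
'e' @ 6: {1,2,4,6,9}  ✓accept
'a' @ 7: {3,5,7,8}
'e' @ 8: {1,2,4,6,9}  ✓accept
after full input: {1,2,4,6,9}  (accept=1 in)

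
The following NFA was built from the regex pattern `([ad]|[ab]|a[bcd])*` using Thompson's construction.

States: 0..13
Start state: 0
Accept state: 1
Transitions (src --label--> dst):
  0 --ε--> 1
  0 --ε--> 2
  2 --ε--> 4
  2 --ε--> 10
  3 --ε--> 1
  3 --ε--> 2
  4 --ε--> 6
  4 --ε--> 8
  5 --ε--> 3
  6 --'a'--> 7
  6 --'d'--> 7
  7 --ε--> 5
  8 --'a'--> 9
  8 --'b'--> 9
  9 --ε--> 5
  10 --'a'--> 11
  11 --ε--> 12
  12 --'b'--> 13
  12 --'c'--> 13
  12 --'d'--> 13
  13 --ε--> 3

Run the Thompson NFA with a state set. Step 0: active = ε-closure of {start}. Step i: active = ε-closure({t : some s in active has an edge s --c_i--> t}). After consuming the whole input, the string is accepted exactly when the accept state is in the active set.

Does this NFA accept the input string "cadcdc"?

Answer: REJECT

Steps:
S₀ = ε-closure({0}) = {0,1,2,4,6,8,10}
'c' @ 1: {}  — dead — no transitions
rest 'adcdc' ignored (set empty)
after full input: {}  (accept=1 not in)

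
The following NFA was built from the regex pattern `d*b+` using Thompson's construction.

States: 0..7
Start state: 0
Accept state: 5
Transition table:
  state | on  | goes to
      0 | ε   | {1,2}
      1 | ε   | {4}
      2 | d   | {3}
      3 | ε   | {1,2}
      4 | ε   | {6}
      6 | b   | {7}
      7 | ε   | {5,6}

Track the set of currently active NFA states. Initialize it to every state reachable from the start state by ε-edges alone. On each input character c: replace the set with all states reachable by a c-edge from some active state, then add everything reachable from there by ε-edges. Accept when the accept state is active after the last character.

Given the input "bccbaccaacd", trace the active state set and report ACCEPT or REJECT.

S₀ = ε-closure({0}) = {0,1,2,4,6}
'b' @ 1: {5,6,7}  [accepting]
'c' @ 2: {}  — dead — no transitions
rest 'cbaccaacd' ignored (set empty)
end set {} — state 5 not in

Answer: REJECT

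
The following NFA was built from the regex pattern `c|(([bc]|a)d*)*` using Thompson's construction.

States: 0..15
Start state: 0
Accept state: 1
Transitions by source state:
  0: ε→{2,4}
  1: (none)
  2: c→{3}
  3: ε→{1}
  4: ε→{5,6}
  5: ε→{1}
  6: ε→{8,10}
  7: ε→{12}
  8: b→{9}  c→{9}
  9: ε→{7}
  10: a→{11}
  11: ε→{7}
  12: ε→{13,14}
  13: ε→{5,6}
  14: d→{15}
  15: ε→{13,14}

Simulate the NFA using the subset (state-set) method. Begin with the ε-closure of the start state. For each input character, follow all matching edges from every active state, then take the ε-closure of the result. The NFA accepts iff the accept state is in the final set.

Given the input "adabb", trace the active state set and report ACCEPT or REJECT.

S₀ = ε-closure({0}) = {0,1,2,4,5,6,8,10}
'a' @ 1: {1,5,6,7,8,10,11,12,13,14}  (accept∈set)
'd' @ 2: {1,5,6,8,10,13,14,15}  (accept∈set)
'a' @ 3: {1,5,6,7,8,10,11,12,13,14}  (accept∈set)
'b' @ 4: {1,5,6,7,8,9,10,12,13,14}  (accept∈set)
'b' @ 5: {1,5,6,7,8,9,10,12,13,14}  (accept∈set)
end set {1,5,6,7,8,9,10,12,13,14} — state 1 in

Answer: ACCEPT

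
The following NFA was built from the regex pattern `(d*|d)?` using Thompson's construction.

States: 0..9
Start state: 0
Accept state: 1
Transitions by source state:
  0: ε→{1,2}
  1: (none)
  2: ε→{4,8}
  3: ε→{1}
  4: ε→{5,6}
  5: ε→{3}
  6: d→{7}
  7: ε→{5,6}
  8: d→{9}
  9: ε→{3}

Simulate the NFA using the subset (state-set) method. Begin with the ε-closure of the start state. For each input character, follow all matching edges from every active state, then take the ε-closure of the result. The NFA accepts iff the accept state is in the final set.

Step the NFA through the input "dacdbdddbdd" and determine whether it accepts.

S₀ = ε-closure({0}) = {0,1,2,3,4,5,6,8}
'd' @ 1: {1,3,5,6,7,9}  (accept∈set)
'a' @ 2: {}  — state set empty
rest 'cdbdddbdd' ignored (set empty)
end set {} — state 1 not in

Answer: REJECT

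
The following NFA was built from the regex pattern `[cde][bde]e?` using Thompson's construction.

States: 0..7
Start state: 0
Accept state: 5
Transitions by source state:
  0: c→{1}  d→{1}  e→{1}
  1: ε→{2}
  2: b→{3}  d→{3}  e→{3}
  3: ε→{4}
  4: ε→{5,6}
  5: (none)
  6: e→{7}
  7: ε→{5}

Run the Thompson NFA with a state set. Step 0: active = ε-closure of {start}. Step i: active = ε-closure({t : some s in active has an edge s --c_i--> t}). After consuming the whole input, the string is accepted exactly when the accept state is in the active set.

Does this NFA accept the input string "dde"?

Answer: ACCEPT

Derivation:
S₀ = ε-closure({0}) = {0}
'd' @ 1: {1,2}
'd' @ 2: {3,4,5,6}  ✓accept
'e' @ 3: {5,7}  ✓accept
end set {5,7} — state 5 in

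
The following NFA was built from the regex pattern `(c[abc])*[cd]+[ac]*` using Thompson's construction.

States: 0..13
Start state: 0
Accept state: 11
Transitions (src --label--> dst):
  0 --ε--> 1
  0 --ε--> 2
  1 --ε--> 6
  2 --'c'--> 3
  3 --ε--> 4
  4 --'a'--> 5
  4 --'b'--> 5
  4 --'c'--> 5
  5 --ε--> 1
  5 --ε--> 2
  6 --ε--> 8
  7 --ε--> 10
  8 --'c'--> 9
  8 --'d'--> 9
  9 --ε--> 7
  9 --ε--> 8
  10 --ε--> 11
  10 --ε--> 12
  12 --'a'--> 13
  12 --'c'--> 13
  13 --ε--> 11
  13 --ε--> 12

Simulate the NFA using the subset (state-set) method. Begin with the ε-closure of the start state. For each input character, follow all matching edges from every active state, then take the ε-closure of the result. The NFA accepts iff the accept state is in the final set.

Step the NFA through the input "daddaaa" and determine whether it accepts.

Answer: REJECT

Derivation:
start: ε-closure({0}) = {0,1,2,6,8}
'd' @ 1: {7,8,9,10,11,12}  ✓accept
'a' @ 2: {11,12,13}  ✓accept
'd' @ 3: {}  — no active states
rest 'daaa' ignored (set empty)
after full input: {}  (accept=11 not in)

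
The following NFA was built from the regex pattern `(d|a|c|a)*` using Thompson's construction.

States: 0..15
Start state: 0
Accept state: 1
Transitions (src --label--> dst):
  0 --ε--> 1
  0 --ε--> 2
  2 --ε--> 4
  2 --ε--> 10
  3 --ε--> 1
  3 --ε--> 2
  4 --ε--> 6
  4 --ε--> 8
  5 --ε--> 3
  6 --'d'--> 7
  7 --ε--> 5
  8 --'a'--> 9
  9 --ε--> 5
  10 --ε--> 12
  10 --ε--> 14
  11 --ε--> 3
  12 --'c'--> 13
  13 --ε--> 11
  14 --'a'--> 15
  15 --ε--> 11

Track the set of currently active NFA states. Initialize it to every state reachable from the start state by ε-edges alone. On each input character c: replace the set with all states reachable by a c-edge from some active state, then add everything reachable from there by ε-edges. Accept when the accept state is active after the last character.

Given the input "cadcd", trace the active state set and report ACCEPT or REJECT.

S₀ = ε-closure({0}) = {0,1,2,4,6,8,10,12,14}
'c' @ 1: {1,2,3,4,6,8,10,11,12,13,14}  [accepting]
'a' @ 2: {1,2,3,4,5,6,8,9,10,11,12,14,15}  [accepting]
'd' @ 3: {1,2,3,4,5,6,7,8,10,12,14}  [accepting]
'c' @ 4: {1,2,3,4,6,8,10,11,12,13,14}  [accepting]
'd' @ 5: {1,2,3,4,5,6,7,8,10,12,14}  [accepting]
end set {1,2,3,4,5,6,7,8,10,12,14} — state 1 in

Answer: ACCEPT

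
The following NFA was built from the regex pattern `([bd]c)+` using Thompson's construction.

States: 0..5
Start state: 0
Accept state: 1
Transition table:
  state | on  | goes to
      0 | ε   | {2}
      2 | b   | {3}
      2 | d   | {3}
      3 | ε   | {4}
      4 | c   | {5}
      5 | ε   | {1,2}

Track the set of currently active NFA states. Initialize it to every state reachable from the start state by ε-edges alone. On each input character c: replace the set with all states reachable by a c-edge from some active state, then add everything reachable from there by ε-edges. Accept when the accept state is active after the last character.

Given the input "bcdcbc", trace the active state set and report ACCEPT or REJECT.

S₀ = ε-closure({0}) = {0,2}
'b' @ 1: {3,4}
'c' @ 2: {1,2,5}  [accepting]
'd' @ 3: {3,4}
'c' @ 4: {1,2,5}  [accepting]
'b' @ 5: {3,4}
'c' @ 6: {1,2,5}  [accepting]
after full input: {1,2,5}  (accept=1 in)

Answer: ACCEPT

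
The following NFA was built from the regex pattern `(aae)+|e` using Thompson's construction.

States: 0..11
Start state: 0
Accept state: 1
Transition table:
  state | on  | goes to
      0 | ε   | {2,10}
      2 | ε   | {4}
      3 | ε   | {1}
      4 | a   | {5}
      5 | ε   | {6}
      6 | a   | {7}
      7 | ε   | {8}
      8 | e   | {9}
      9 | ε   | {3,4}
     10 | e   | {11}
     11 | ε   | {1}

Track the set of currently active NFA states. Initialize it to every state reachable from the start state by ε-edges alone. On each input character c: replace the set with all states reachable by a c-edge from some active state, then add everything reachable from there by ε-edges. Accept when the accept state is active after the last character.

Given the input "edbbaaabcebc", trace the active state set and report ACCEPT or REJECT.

start: ε-closure({0}) = {0,2,4,10}
'e' @ 1: {1,11}  (accept∈set)
'd' @ 2: {}  — state set empty
rest 'bbaaabcebc' ignored (set empty)
after full input: {}  (accept=1 not in)

Answer: REJECT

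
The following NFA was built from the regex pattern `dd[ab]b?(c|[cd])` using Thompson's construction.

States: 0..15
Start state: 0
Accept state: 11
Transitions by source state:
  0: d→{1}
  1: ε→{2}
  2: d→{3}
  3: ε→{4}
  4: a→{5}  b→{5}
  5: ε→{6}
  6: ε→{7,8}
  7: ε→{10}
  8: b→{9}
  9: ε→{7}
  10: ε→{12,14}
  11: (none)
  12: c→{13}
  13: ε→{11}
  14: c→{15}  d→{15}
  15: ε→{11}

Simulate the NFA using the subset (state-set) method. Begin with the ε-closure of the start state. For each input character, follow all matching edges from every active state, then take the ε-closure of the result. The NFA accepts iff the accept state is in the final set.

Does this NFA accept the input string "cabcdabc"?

Answer: REJECT

Derivation:
S₀ = ε-closure({0}) = {0}
'c' @ 1: {}  — no active states
rest 'abcdabc' ignored (set empty)
final: {}; accept 11 not in set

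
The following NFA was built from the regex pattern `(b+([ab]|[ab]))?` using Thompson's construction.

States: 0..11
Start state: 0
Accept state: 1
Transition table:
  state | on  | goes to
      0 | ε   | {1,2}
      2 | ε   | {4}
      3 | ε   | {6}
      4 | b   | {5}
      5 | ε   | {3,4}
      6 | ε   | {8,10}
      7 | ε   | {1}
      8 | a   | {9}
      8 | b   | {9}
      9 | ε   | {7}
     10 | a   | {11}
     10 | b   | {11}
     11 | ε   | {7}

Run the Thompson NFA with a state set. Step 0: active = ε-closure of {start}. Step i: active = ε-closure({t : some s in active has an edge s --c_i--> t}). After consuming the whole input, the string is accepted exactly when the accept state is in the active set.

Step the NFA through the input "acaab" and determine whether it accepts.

Answer: REJECT

Derivation:
start: ε-closure({0}) = {0,1,2,4}
'a' @ 1: {}  — no active states
rest 'caab' ignored (set empty)
end set {} — state 1 not in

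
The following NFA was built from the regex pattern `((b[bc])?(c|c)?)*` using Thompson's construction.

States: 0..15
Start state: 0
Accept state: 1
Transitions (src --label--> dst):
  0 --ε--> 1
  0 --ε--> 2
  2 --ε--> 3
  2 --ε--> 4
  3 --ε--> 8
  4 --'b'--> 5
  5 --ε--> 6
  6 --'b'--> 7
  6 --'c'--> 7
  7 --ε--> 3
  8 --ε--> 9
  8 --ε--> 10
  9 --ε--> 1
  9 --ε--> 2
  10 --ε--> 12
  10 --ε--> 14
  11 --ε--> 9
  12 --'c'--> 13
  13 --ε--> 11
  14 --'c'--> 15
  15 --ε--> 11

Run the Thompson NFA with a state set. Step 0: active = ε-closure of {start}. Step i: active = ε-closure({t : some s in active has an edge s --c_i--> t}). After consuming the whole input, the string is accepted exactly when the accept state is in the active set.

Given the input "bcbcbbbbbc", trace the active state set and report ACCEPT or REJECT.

initial (ε-close {0}): {0,1,2,3,4,8,9,10,12,14}
'b' @ 1: {5,6}
'c' @ 2: {1,2,3,4,7,8,9,10,12,14}  (accept∈set)
'b' @ 3: {5,6}
'c' @ 4: {1,2,3,4,7,8,9,10,12,14}  (accept∈set)
'b' @ 5: {5,6}
'b' @ 6: {1,2,3,4,7,8,9,10,12,14}  (accept∈set)
'b' @ 7: {5,6}
'b' @ 8: {1,2,3,4,7,8,9,10,12,14}  (accept∈set)
'b' @ 9: {5,6}
'c' @ 10: {1,2,3,4,7,8,9,10,12,14}  (accept∈set)
end set {1,2,3,4,7,8,9,10,12,14} — state 1 in

Answer: ACCEPT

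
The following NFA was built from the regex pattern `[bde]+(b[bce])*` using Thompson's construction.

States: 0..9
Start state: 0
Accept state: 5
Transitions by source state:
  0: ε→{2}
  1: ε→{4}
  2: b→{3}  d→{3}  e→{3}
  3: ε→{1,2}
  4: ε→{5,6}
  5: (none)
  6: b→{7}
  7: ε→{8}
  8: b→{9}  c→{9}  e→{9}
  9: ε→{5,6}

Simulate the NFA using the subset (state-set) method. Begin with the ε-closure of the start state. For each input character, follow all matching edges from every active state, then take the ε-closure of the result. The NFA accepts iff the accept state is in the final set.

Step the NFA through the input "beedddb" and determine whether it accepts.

initial (ε-close {0}): {0,2}
'b' @ 1: {1,2,3,4,5,6}  (accept∈set)
'e' @ 2: {1,2,3,4,5,6}  (accept∈set)
'e' @ 3: {1,2,3,4,5,6}  (accept∈set)
'd' @ 4: {1,2,3,4,5,6}  (accept∈set)
'd' @ 5: {1,2,3,4,5,6}  (accept∈set)
'd' @ 6: {1,2,3,4,5,6}  (accept∈set)
'b' @ 7: {1,2,3,4,5,6,7,8}  (accept∈set)
final: {1,2,3,4,5,6,7,8}; accept 5 in set

Answer: ACCEPT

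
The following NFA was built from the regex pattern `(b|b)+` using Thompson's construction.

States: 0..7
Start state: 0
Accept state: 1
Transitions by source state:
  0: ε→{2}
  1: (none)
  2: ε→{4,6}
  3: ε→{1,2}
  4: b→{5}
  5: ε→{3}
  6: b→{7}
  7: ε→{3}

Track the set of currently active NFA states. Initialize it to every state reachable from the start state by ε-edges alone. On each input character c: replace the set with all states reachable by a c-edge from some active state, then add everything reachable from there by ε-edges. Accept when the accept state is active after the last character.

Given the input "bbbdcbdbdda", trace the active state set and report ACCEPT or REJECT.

S₀ = ε-closure({0}) = {0,2,4,6}
'b' @ 1: {1,2,3,4,5,6,7}  [accepting]
'b' @ 2: {1,2,3,4,5,6,7}  [accepting]
'b' @ 3: {1,2,3,4,5,6,7}  [accepting]
'd' @ 4: {}  — no active states
rest 'cbdbdda' ignored (set empty)
end set {} — state 1 not in

Answer: REJECT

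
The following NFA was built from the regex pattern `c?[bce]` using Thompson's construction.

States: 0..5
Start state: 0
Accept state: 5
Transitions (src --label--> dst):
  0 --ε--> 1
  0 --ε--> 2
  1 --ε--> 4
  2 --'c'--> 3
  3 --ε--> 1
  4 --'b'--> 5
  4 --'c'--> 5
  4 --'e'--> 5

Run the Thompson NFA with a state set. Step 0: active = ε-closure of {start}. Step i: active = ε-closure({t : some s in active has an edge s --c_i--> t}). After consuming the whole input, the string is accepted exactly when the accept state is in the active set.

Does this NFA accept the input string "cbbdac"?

initial (ε-close {0}): {0,1,2,4}
'c' @ 1: {1,3,4,5}  (accept∈set)
'b' @ 2: {5}  (accept∈set)
'b' @ 3: {}  — no active states
rest 'dac' ignored (set empty)
end set {} — state 5 not in

Answer: REJECT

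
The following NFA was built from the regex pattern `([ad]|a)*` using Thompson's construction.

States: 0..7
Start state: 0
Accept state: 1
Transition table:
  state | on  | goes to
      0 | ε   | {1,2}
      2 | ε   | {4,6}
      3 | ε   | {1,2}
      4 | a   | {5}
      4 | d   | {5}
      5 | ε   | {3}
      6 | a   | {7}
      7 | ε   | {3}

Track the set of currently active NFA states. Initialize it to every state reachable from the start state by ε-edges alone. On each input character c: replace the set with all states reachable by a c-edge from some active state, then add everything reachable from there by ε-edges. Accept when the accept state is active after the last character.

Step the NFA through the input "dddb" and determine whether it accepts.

Answer: REJECT

Derivation:
start: ε-closure({0}) = {0,1,2,4,6}
'd' @ 1: {1,2,3,4,5,6}  [accepting]
'd' @ 2: {1,2,3,4,5,6}  [accepting]
'd' @ 3: {1,2,3,4,5,6}  [accepting]
'b' @ 4: {}  — no active states
after full input: {}  (accept=1 not in)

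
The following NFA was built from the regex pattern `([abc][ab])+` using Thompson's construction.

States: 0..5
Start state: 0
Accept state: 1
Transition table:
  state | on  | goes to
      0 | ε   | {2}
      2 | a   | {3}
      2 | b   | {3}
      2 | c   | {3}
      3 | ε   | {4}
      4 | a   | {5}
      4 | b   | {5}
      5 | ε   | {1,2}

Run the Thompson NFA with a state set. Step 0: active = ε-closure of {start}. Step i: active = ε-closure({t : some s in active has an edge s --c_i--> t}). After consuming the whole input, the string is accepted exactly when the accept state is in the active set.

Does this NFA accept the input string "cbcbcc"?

Answer: REJECT

Steps:
initial (ε-close {0}): {0,2}
'c' @ 1: {3,4}
'b' @ 2: {1,2,5}  (accept∈set)
'c' @ 3: {3,4}
'b' @ 4: {1,2,5}  (accept∈set)
'c' @ 5: {3,4}
'c' @ 6: {}  — no active states
end set {} — state 1 not in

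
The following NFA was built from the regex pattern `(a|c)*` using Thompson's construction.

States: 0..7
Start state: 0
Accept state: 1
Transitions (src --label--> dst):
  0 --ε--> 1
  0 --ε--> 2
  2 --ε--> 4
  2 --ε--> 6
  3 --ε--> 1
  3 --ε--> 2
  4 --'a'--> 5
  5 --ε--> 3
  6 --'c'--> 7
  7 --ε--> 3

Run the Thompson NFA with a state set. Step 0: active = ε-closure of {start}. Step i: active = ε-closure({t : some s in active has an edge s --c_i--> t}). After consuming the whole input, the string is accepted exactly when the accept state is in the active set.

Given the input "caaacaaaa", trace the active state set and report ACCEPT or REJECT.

Answer: ACCEPT

Trace:
start: ε-closure({0}) = {0,1,2,4,6}
'c' @ 1: {1,2,3,4,6,7}  [accepting]
'a' @ 2: {1,2,3,4,5,6}  [accepting]
'a' @ 3: {1,2,3,4,5,6}  [accepting]
'a' @ 4: {1,2,3,4,5,6}  [accepting]
'c' @ 5: {1,2,3,4,6,7}  [accepting]
'a' @ 6: {1,2,3,4,5,6}  [accepting]
'a' @ 7: {1,2,3,4,5,6}  [accepting]
'a' @ 8: {1,2,3,4,5,6}  [accepting]
'a' @ 9: {1,2,3,4,5,6}  [accepting]
end set {1,2,3,4,5,6} — state 1 in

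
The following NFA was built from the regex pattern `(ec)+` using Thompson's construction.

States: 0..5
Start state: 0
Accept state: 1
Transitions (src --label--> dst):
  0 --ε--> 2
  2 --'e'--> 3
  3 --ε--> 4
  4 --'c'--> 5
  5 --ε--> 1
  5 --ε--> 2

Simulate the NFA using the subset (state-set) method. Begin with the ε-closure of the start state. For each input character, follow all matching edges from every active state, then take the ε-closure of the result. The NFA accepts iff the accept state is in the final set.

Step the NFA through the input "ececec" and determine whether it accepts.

Answer: ACCEPT

Derivation:
initial (ε-close {0}): {0,2}
'e' @ 1: {3,4}
'c' @ 2: {1,2,5}  [accepting]
'e' @ 3: {3,4}
'c' @ 4: {1,2,5}  [accepting]
'e' @ 5: {3,4}
'c' @ 6: {1,2,5}  [accepting]
after full input: {1,2,5}  (accept=1 in)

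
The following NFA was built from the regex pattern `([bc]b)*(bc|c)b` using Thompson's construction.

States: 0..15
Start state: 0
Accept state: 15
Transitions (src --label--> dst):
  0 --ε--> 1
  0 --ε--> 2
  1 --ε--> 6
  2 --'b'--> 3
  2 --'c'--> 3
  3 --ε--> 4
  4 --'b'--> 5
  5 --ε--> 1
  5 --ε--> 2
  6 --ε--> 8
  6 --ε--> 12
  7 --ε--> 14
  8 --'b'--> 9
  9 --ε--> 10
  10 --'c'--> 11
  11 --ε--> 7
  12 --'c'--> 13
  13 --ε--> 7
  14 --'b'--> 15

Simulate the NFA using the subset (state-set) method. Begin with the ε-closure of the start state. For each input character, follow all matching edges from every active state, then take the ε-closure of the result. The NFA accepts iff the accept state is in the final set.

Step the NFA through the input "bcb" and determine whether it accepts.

S₀ = ε-closure({0}) = {0,1,2,6,8,12}
'b' @ 1: {3,4,9,10}
'c' @ 2: {7,11,14}
'b' @ 3: {15}  [accepting]
end set {15} — state 15 in

Answer: ACCEPT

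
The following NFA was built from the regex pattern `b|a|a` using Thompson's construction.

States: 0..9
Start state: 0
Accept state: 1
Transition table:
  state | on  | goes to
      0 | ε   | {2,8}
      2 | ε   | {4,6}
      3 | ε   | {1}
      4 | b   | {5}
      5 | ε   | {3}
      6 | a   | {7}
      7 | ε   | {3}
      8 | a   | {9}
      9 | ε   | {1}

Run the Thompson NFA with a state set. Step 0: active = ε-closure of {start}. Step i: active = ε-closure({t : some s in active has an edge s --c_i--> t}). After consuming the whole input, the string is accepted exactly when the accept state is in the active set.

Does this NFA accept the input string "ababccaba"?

Answer: REJECT

Trace:
initial (ε-close {0}): {0,2,4,6,8}
'a' @ 1: {1,3,7,9}  ✓accept
'b' @ 2: {}  — no active states
rest 'abccaba' ignored (set empty)
final: {}; accept 1 not in set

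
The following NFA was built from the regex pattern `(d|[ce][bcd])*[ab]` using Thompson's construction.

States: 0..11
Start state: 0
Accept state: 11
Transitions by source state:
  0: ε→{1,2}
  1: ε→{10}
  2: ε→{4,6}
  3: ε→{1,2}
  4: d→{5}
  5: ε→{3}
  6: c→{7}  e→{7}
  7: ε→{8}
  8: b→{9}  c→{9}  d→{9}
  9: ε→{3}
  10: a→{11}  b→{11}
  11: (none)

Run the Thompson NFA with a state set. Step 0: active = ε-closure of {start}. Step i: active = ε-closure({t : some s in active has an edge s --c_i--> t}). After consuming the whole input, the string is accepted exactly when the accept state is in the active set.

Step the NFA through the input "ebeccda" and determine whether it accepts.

Answer: ACCEPT

Steps:
S₀ = ε-closure({0}) = {0,1,2,4,6,10}
'e' @ 1: {7,8}
'b' @ 2: {1,2,3,4,6,9,10}
'e' @ 3: {7,8}
'c' @ 4: {1,2,3,4,6,9,10}
'c' @ 5: {7,8}
'd' @ 6: {1,2,3,4,6,9,10}
'a' @ 7: {11}  [accepting]
end set {11} — state 11 in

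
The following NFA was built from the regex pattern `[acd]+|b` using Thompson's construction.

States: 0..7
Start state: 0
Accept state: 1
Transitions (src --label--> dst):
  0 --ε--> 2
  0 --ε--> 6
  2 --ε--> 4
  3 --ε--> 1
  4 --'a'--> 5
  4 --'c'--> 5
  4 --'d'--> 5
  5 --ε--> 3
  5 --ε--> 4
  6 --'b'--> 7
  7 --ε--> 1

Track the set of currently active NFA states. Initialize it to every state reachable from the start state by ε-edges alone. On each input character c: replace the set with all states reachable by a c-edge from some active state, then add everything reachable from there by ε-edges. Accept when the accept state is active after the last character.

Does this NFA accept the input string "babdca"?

Answer: REJECT

Derivation:
start: ε-closure({0}) = {0,2,4,6}
'b' @ 1: {1,7}  ✓accept
'a' @ 2: {}  — no active states
rest 'bdca' ignored (set empty)
final: {}; accept 1 not in set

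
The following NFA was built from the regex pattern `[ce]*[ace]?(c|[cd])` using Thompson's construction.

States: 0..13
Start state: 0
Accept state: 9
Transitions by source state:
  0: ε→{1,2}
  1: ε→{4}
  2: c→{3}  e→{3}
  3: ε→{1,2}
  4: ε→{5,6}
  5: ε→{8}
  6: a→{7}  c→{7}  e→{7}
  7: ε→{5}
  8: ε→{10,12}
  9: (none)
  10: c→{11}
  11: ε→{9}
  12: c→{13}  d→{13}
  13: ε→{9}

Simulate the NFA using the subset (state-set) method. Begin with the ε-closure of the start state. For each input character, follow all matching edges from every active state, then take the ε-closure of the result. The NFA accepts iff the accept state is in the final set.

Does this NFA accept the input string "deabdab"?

S₀ = ε-closure({0}) = {0,1,2,4,5,6,8,10,12}
'd' @ 1: {9,13}  [accepting]
'e' @ 2: {}  — state set empty
rest 'abdab' ignored (set empty)
after full input: {}  (accept=9 not in)

Answer: REJECT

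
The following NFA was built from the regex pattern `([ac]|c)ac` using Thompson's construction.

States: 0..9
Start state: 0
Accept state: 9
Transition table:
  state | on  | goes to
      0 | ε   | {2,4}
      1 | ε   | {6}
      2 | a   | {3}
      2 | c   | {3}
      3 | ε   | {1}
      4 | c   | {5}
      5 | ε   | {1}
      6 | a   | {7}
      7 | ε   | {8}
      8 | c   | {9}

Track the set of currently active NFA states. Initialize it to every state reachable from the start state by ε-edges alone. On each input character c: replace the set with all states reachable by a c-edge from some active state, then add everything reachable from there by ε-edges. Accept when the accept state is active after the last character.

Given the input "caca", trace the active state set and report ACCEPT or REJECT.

Answer: REJECT

Derivation:
start: ε-closure({0}) = {0,2,4}
'c' @ 1: {1,3,5,6}
'a' @ 2: {7,8}
'c' @ 3: {9}  ✓accept
'a' @ 4: {}  — dead — no transitions
end set {} — state 9 not in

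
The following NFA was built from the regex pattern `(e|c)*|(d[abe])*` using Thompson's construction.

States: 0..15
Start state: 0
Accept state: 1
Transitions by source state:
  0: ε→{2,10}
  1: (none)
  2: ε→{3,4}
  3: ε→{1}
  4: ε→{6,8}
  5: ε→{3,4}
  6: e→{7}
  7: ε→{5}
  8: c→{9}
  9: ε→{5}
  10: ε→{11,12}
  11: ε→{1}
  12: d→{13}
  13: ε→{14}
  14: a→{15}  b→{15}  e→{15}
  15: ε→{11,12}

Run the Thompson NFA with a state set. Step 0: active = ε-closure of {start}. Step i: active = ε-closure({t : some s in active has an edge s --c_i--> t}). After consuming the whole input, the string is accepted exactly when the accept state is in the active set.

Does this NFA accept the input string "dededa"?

initial (ε-close {0}): {0,1,2,3,4,6,8,10,11,12}
'd' @ 1: {13,14}
'e' @ 2: {1,11,12,15}  [accepting]
'd' @ 3: {13,14}
'e' @ 4: {1,11,12,15}  [accepting]
'd' @ 5: {13,14}
'a' @ 6: {1,11,12,15}  [accepting]
after full input: {1,11,12,15}  (accept=1 in)

Answer: ACCEPT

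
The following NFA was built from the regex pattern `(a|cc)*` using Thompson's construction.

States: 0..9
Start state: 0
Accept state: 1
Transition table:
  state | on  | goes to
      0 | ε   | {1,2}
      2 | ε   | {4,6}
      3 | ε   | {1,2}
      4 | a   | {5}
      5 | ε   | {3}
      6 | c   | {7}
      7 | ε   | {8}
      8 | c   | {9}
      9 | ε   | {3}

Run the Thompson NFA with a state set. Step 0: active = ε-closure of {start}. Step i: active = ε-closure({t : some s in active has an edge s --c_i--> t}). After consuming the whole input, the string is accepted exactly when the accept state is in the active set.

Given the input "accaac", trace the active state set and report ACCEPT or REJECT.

Answer: REJECT

Steps:
start: ε-closure({0}) = {0,1,2,4,6}
'a' @ 1: {1,2,3,4,5,6}  [accepting]
'c' @ 2: {7,8}
'c' @ 3: {1,2,3,4,6,9}  [accepting]
'a' @ 4: {1,2,3,4,5,6}  [accepting]
'a' @ 5: {1,2,3,4,5,6}  [accepting]
'c' @ 6: {7,8}
end set {7,8} — state 1 not in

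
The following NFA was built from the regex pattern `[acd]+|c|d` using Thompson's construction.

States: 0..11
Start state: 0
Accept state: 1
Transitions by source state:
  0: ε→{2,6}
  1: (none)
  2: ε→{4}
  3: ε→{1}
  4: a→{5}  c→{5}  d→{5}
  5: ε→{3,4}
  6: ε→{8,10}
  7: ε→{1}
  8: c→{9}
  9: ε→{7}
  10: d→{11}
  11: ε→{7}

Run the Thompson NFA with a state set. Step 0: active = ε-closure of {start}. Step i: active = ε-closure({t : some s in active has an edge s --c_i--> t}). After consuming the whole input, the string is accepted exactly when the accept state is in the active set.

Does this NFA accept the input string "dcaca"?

start: ε-closure({0}) = {0,2,4,6,8,10}
'd' @ 1: {1,3,4,5,7,11}  (accept∈set)
'c' @ 2: {1,3,4,5}  (accept∈set)
'a' @ 3: {1,3,4,5}  (accept∈set)
'c' @ 4: {1,3,4,5}  (accept∈set)
'a' @ 5: {1,3,4,5}  (accept∈set)
final: {1,3,4,5}; accept 1 in set

Answer: ACCEPT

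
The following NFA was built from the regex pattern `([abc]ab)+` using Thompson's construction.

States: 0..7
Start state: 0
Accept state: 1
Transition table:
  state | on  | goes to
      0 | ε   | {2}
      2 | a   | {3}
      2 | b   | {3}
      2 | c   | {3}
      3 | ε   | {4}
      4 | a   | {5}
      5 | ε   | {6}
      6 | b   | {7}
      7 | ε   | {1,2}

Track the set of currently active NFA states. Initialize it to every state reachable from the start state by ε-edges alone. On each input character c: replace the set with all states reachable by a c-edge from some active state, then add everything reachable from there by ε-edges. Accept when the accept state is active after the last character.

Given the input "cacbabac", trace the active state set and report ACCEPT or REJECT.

Answer: REJECT

Derivation:
initial (ε-close {0}): {0,2}
'c' @ 1: {3,4}
'a' @ 2: {5,6}
'c' @ 3: {}  — state set empty
rest 'babac' ignored (set empty)
after full input: {}  (accept=1 not in)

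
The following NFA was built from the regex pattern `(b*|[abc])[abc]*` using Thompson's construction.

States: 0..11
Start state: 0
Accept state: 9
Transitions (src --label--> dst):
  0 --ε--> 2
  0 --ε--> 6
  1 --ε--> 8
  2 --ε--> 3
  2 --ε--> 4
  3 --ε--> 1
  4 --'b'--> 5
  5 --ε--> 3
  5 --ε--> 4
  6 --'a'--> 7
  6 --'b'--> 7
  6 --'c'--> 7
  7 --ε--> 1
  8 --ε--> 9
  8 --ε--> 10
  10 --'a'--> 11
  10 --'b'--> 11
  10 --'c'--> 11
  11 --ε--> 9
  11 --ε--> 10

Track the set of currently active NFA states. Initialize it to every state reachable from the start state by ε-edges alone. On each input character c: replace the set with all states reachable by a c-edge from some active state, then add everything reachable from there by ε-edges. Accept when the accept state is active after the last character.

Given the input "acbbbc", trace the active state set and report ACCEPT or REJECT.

Answer: ACCEPT

Steps:
start: ε-closure({0}) = {0,1,2,3,4,6,8,9,10}
'a' @ 1: {1,7,8,9,10,11}  ✓accept
'c' @ 2: {9,10,11}  ✓accept
'b' @ 3: {9,10,11}  ✓accept
'b' @ 4: {9,10,11}  ✓accept
'b' @ 5: {9,10,11}  ✓accept
'c' @ 6: {9,10,11}  ✓accept
after full input: {9,10,11}  (accept=9 in)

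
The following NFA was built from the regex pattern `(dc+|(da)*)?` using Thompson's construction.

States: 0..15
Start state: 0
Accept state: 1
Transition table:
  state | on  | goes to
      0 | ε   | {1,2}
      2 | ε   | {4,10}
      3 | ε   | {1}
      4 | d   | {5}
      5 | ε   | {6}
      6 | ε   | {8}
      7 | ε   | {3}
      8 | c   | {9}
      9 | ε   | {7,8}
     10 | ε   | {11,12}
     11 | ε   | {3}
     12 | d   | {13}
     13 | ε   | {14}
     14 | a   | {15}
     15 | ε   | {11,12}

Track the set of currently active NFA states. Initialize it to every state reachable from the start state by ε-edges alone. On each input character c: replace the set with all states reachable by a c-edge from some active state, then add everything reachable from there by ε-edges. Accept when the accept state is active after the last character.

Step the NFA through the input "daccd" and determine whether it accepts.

Answer: REJECT

Derivation:
initial (ε-close {0}): {0,1,2,3,4,10,11,12}
'd' @ 1: {5,6,8,13,14}
'a' @ 2: {1,3,11,12,15}  [accepting]
'c' @ 3: {}  — no active states
rest 'cd' ignored (set empty)
final: {}; accept 1 not in set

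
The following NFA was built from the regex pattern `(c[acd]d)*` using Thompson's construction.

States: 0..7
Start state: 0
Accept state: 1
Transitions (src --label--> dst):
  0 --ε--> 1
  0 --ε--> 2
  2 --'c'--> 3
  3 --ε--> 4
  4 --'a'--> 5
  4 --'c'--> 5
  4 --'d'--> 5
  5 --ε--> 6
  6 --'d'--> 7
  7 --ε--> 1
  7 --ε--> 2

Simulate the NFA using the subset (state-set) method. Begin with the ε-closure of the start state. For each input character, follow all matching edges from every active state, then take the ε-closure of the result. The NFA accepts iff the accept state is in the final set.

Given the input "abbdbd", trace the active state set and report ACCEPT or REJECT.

initial (ε-close {0}): {0,1,2}
'a' @ 1: {}  — dead — no transitions
rest 'bbdbd' ignored (set empty)
after full input: {}  (accept=1 not in)

Answer: REJECT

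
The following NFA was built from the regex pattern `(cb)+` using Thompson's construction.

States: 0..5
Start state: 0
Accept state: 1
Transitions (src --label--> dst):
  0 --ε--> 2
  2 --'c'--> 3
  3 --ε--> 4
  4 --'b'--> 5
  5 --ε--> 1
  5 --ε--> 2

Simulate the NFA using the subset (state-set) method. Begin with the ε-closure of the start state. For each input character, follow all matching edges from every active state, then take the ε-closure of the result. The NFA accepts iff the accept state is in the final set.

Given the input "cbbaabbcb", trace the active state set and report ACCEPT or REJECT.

Answer: REJECT

Derivation:
S₀ = ε-closure({0}) = {0,2}
'c' @ 1: {3,4}
'b' @ 2: {1,2,5}  ✓accept
'b' @ 3: {}  — state set empty
rest 'aabbcb' ignored (set empty)
final: {}; accept 1 not in set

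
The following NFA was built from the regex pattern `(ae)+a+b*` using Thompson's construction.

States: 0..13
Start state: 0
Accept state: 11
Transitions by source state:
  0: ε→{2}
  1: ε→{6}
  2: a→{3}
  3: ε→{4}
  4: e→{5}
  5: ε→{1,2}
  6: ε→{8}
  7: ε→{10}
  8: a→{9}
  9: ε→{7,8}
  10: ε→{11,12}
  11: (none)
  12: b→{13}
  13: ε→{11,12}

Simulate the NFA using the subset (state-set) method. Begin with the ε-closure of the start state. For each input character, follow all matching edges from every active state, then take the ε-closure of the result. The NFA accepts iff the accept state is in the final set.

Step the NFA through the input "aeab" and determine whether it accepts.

start: ε-closure({0}) = {0,2}
'a' @ 1: {3,4}
'e' @ 2: {1,2,5,6,8}
'a' @ 3: {3,4,7,8,9,10,11,12}  (accept∈set)
'b' @ 4: {11,12,13}  (accept∈set)
end set {11,12,13} — state 11 in

Answer: ACCEPT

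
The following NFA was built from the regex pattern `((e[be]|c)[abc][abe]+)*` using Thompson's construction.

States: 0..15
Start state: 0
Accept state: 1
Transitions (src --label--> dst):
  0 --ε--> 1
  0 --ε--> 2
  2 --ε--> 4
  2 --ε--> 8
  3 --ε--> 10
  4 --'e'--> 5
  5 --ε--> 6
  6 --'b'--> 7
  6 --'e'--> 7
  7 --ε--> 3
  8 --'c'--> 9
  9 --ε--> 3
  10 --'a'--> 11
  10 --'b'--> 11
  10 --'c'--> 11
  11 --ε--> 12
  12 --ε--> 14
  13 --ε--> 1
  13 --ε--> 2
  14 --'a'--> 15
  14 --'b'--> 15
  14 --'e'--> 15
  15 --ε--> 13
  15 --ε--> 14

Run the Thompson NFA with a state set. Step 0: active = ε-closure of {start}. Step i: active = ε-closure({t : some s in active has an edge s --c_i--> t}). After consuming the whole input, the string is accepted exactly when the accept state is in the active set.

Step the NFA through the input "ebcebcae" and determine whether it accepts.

S₀ = ε-closure({0}) = {0,1,2,4,8}
'e' @ 1: {5,6}
'b' @ 2: {3,7,10}
'c' @ 3: {11,12,14}
'e' @ 4: {1,2,4,8,13,14,15}  [accepting]
'b' @ 5: {1,2,4,8,13,14,15}  [accepting]
'c' @ 6: {3,9,10}
'a' @ 7: {11,12,14}
'e' @ 8: {1,2,4,8,13,14,15}  [accepting]
after full input: {1,2,4,8,13,14,15}  (accept=1 in)

Answer: ACCEPT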